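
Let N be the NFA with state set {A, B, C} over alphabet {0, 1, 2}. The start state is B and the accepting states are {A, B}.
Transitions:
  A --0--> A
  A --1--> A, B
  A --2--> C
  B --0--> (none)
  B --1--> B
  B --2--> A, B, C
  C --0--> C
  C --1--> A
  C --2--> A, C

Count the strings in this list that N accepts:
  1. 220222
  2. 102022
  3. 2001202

2

220222: accepted
102022: rejected
2001202: accepted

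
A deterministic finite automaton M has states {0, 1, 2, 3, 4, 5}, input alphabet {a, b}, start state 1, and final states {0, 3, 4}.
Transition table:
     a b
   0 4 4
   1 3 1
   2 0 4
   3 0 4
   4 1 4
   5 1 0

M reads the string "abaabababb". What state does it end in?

4

1 --a--> 3
3 --b--> 4
4 --a--> 1
1 --a--> 3
3 --b--> 4
4 --a--> 1
1 --b--> 1
1 --a--> 3
3 --b--> 4
4 --b--> 4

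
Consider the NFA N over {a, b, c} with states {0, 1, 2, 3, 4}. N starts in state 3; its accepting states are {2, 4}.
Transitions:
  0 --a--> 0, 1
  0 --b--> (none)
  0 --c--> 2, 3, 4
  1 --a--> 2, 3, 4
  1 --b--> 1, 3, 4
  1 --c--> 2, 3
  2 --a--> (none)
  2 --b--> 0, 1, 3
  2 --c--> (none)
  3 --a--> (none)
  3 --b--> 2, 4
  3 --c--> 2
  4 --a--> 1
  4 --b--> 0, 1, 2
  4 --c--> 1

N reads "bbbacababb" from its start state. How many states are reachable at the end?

Start: {3}
read b: {2, 4}
read b: {0, 1, 2, 3}
read b: {0, 1, 2, 3, 4}
read a: {0, 1, 2, 3, 4}
read c: {1, 2, 3, 4}
read a: {1, 2, 3, 4}
read b: {0, 1, 2, 3, 4}
read a: {0, 1, 2, 3, 4}
read b: {0, 1, 2, 3, 4}
read b: {0, 1, 2, 3, 4}
Final reachable set {0, 1, 2, 3, 4} has 5 states.

5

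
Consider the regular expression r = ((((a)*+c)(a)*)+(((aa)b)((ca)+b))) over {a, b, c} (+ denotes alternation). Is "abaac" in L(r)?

no

Neither (((a)*+c)(a)*) nor (((aa)b)((ca)+b)) matches abaac.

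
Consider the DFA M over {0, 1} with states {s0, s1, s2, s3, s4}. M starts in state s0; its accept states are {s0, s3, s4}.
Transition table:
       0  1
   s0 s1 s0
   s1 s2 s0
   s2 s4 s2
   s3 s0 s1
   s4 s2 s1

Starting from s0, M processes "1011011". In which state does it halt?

s0

s0 --1--> s0
s0 --0--> s1
s1 --1--> s0
s0 --1--> s0
s0 --0--> s1
s1 --1--> s0
s0 --1--> s0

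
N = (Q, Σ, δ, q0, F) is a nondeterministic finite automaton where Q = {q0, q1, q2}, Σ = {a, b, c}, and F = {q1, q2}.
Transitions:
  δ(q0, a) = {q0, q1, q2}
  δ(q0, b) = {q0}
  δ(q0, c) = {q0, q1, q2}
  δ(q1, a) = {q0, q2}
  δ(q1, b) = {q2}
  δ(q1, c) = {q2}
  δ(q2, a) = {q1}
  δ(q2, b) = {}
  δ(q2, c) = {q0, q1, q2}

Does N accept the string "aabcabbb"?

rejected

Start: {q0}
read a: {q0, q1, q2}
read a: {q0, q1, q2}
read b: {q0, q2}
read c: {q0, q1, q2}
read a: {q0, q1, q2}
read b: {q0, q2}
read b: {q0}
read b: {q0}
Reachable ∩ accepting = {} — empty.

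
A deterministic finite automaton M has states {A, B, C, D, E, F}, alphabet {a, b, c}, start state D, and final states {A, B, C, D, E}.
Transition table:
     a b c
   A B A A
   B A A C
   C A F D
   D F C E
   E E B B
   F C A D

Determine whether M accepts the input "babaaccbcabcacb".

rejected

D --b--> C
C --a--> A
A --b--> A
A --a--> B
B --a--> A
A --c--> A
A --c--> A
A --b--> A
A --c--> A
A --a--> B
B --b--> A
A --c--> A
A --a--> B
B --c--> C
C --b--> F
End in state F, which is not an accepting state.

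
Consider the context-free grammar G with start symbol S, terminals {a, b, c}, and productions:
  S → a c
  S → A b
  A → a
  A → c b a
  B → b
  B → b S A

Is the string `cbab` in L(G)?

yes

S ⇒ Ab ⇒ cbab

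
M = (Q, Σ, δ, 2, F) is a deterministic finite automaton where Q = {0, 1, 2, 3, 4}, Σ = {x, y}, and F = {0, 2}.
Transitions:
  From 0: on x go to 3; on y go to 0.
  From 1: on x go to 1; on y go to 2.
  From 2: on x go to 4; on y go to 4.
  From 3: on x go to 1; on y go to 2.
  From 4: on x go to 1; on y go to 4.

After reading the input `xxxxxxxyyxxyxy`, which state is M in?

2 --x--> 4
4 --x--> 1
1 --x--> 1
1 --x--> 1
1 --x--> 1
1 --x--> 1
1 --x--> 1
1 --y--> 2
2 --y--> 4
4 --x--> 1
1 --x--> 1
1 --y--> 2
2 --x--> 4
4 --y--> 4

4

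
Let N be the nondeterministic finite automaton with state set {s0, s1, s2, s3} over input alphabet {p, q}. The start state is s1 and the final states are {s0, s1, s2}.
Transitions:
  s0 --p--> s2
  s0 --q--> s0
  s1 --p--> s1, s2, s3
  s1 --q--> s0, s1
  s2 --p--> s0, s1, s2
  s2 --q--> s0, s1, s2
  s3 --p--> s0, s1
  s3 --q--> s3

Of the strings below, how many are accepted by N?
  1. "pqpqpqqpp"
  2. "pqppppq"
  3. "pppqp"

3

"pqpqpqqpp": accepted
"pqppppq": accepted
"pppqp": accepted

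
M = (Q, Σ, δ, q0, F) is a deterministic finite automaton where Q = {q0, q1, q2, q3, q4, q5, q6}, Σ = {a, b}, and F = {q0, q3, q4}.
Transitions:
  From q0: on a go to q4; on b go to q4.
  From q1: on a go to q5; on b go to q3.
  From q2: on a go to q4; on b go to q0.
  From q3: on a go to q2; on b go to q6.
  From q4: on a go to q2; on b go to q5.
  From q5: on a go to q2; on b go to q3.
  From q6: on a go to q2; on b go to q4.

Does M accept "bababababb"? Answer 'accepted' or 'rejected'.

q0 --b--> q4
q4 --a--> q2
q2 --b--> q0
q0 --a--> q4
q4 --b--> q5
q5 --a--> q2
q2 --b--> q0
q0 --a--> q4
q4 --b--> q5
q5 --b--> q3
End in state q3, which is an accepting state.

accepted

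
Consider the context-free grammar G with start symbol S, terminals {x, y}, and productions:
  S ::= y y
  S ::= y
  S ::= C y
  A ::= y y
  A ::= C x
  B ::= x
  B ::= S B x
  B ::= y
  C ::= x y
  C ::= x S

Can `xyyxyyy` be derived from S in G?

no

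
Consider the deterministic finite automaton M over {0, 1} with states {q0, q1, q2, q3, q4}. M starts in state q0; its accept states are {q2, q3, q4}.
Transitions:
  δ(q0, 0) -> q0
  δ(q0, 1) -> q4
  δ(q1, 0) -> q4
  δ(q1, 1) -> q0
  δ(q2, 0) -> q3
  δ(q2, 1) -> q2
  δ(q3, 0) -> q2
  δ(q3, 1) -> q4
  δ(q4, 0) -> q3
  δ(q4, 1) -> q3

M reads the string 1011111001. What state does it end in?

q0 --1--> q4
q4 --0--> q3
q3 --1--> q4
q4 --1--> q3
q3 --1--> q4
q4 --1--> q3
q3 --1--> q4
q4 --0--> q3
q3 --0--> q2
q2 --1--> q2

q2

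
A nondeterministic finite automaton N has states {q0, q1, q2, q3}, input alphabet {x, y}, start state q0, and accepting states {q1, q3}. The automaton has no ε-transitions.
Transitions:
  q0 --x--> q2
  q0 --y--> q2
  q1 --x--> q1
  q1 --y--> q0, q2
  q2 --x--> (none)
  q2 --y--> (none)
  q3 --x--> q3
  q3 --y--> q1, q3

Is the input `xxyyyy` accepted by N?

Start: {q0}
read x: {q2}
read x: {}
The reachable set is empty and stays empty for the remaining 4 symbols.
Reachable ∩ accepting = {} — empty.

rejected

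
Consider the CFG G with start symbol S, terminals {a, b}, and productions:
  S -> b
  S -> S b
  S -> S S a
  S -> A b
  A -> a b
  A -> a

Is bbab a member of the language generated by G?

S ⇒ Sb ⇒ SSab ⇒ bSab ⇒ bbab

yes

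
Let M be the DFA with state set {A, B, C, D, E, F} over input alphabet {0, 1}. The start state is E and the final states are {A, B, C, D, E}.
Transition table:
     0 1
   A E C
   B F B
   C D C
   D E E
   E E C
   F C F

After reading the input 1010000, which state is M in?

E --1--> C
C --0--> D
D --1--> E
E --0--> E
E --0--> E
E --0--> E
E --0--> E

E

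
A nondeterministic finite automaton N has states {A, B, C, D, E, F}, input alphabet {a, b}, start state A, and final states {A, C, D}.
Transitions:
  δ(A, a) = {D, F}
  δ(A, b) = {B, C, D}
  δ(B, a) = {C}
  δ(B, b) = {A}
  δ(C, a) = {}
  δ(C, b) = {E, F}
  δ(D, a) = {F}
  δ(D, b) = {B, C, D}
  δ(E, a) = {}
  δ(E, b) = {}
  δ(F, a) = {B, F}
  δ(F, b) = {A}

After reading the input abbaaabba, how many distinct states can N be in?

3

Start: {A}
read a: {D, F}
read b: {A, B, C, D}
read b: {A, B, C, D, E, F}
read a: {B, C, D, F}
read a: {B, C, F}
read a: {B, C, F}
read b: {A, E, F}
read b: {A, B, C, D}
read a: {C, D, F}
Final reachable set {C, D, F} has 3 states.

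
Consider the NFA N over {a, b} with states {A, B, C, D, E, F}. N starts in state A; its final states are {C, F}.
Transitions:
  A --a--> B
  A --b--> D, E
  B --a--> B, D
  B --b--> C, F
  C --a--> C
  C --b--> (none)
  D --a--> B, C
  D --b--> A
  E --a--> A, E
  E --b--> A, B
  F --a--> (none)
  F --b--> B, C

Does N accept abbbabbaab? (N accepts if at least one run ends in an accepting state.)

rejected

Start: {A}
read a: {B}
read b: {C, F}
read b: {B, C}
read b: {C, F}
read a: {C}
read b: {}
The reachable set is empty and stays empty for the remaining 4 symbols.
Reachable ∩ accepting = {} — empty.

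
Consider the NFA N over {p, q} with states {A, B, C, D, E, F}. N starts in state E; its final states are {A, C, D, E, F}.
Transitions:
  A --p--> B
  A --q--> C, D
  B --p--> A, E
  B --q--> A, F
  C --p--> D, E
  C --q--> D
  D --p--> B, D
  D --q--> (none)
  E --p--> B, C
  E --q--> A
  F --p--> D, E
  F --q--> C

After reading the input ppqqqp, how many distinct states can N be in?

2

Start: {E}
read p: {B, C}
read p: {A, D, E}
read q: {A, C, D}
read q: {C, D}
read q: {D}
read p: {B, D}
Final reachable set {B, D} has 2 states.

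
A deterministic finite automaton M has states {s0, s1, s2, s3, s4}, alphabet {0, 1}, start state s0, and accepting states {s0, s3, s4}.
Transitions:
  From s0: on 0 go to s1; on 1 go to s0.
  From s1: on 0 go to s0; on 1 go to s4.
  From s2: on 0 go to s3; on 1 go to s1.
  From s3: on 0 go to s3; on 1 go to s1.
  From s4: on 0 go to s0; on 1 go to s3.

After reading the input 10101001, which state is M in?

s0 --1--> s0
s0 --0--> s1
s1 --1--> s4
s4 --0--> s0
s0 --1--> s0
s0 --0--> s1
s1 --0--> s0
s0 --1--> s0

s0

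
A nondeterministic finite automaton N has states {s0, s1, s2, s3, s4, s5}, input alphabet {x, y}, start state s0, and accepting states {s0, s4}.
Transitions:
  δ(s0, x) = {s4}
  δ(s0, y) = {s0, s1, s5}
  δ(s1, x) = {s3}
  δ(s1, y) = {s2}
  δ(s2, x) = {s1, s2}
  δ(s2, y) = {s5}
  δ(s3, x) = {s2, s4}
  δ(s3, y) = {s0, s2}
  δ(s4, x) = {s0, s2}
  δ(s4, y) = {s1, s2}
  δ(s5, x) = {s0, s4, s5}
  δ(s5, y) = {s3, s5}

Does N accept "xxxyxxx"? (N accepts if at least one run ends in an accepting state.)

Start: {s0}
read x: {s4}
read x: {s0, s2}
read x: {s1, s2, s4}
read y: {s1, s2, s5}
read x: {s0, s1, s2, s3, s4, s5}
read x: {s0, s1, s2, s3, s4, s5}
read x: {s0, s1, s2, s3, s4, s5}
Reachable ∩ accepting = {s0, s4} — nonempty.

accepted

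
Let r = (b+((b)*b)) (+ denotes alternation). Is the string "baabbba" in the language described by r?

no

Neither b nor ((b)*b) matches baabbba.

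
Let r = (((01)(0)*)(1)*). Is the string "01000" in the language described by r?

yes

Split as 01000·ε: ((01)(0)*) matches 01000 and (1)* matches ε.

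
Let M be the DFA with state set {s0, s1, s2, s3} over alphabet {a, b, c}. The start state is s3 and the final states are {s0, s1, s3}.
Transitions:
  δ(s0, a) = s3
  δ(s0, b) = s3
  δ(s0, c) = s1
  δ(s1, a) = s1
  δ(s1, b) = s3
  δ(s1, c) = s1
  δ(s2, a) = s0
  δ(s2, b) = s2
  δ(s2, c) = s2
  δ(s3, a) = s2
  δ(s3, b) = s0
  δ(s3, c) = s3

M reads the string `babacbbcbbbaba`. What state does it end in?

s3 --b--> s0
s0 --a--> s3
s3 --b--> s0
s0 --a--> s3
s3 --c--> s3
s3 --b--> s0
s0 --b--> s3
s3 --c--> s3
s3 --b--> s0
s0 --b--> s3
s3 --b--> s0
s0 --a--> s3
s3 --b--> s0
s0 --a--> s3

s3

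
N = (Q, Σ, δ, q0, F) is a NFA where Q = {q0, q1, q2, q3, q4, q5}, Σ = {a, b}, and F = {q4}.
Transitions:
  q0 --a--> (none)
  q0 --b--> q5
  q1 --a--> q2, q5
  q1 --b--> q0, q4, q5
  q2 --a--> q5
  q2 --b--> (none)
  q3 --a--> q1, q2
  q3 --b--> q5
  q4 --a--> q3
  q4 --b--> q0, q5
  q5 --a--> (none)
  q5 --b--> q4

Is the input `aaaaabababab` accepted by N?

rejected

Start: {q0}
read a: {}
The reachable set is empty and stays empty for the remaining 11 symbols.
Reachable ∩ accepting = {} — empty.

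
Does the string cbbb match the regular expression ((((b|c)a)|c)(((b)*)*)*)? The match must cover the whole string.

Split as c·bbb: (((b|c)a)|c) matches c and (((b)*)*)* matches bbb.

yes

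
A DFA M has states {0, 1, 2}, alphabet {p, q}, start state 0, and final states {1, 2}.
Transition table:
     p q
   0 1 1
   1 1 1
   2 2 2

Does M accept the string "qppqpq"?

0 --q--> 1
1 --p--> 1
1 --p--> 1
1 --q--> 1
1 --p--> 1
1 --q--> 1
End in state 1, which is an accepting state.

accepted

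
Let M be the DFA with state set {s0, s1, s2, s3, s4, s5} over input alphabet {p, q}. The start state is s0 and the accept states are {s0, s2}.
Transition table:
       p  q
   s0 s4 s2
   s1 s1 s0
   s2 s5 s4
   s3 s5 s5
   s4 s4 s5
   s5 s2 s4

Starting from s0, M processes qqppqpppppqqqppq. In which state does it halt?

s0 --q--> s2
s2 --q--> s4
s4 --p--> s4
s4 --p--> s4
s4 --q--> s5
s5 --p--> s2
s2 --p--> s5
s5 --p--> s2
s2 --p--> s5
s5 --p--> s2
s2 --q--> s4
s4 --q--> s5
s5 --q--> s4
s4 --p--> s4
s4 --p--> s4
s4 --q--> s5

s5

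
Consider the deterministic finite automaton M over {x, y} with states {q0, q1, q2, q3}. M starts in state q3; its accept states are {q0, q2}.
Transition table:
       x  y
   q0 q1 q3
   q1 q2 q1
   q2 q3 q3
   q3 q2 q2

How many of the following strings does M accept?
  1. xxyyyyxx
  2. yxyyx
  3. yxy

2

xxyyyyxx: rejected
yxyyx: accepted
yxy: accepted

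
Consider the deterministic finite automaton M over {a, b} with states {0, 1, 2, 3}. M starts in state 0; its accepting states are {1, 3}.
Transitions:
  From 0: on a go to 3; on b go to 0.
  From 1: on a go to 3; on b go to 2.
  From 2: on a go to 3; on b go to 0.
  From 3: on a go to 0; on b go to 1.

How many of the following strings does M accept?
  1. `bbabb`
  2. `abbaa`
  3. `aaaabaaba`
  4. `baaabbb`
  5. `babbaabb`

1

`bbabb`: rejected
`abbaa`: rejected
`aaaabaaba`: accepted
`baaabbb`: rejected
`babbaabb`: rejected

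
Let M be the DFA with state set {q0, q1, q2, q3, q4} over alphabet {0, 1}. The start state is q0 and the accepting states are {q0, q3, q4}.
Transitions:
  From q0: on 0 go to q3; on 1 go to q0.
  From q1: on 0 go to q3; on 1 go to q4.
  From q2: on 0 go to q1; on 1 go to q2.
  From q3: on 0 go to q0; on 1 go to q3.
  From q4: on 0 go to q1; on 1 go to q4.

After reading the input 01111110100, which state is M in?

q0 --0--> q3
q3 --1--> q3
q3 --1--> q3
q3 --1--> q3
q3 --1--> q3
q3 --1--> q3
q3 --1--> q3
q3 --0--> q0
q0 --1--> q0
q0 --0--> q3
q3 --0--> q0

q0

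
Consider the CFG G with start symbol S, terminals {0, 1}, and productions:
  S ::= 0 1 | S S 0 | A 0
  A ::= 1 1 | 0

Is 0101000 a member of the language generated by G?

no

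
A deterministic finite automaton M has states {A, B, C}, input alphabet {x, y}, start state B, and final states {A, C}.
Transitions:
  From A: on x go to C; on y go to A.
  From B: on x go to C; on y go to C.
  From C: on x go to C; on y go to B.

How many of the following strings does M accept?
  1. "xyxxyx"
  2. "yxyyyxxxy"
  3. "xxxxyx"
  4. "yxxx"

"xyxxyx": accepted
"yxyyyxxxy": rejected
"xxxxyx": accepted
"yxxx": accepted

3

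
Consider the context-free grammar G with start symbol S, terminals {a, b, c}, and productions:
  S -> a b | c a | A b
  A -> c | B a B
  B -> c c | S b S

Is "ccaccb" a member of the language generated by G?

S ⇒ Ab ⇒ BaBb ⇒ ccaBb ⇒ ccaccb

yes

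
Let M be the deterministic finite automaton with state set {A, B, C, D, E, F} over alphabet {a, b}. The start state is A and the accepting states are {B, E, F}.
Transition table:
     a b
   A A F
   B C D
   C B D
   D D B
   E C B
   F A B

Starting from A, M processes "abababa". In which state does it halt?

A --a--> A
A --b--> F
F --a--> A
A --b--> F
F --a--> A
A --b--> F
F --a--> A

A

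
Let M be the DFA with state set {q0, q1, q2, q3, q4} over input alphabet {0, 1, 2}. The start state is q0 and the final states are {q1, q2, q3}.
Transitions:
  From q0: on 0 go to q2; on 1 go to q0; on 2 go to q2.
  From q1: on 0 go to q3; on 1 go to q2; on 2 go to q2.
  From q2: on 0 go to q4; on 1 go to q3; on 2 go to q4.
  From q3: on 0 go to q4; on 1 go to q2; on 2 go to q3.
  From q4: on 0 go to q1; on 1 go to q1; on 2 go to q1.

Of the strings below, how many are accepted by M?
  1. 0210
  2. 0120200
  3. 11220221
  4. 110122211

3

0210: accepted
0120200: rejected
11220221: accepted
110122211: accepted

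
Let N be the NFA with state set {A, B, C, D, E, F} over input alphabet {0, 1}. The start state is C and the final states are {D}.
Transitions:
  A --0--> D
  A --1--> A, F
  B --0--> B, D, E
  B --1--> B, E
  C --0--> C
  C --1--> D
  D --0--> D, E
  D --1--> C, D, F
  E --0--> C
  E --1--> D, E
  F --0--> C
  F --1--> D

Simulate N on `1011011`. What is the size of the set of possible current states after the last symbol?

Start: {C}
read 1: {D}
read 0: {D, E}
read 1: {C, D, E, F}
read 1: {C, D, E, F}
read 0: {C, D, E}
read 1: {C, D, E, F}
read 1: {C, D, E, F}
Final reachable set {C, D, E, F} has 4 states.

4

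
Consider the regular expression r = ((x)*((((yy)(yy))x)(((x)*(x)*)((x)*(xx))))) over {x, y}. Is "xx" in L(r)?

No split of xx into u·v has (x)* matching u and ((((yy)(yy))x)(((x)*(x)*)((x)*(xx)))) matching v.

no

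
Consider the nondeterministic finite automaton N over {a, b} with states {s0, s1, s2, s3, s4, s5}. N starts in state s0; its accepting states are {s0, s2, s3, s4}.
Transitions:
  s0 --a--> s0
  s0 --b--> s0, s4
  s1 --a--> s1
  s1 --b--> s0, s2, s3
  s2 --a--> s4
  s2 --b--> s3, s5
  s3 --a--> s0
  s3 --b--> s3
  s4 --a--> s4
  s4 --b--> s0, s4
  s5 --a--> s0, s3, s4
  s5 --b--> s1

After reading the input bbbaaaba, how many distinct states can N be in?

2

Start: {s0}
read b: {s0, s4}
read b: {s0, s4}
read b: {s0, s4}
read a: {s0, s4}
read a: {s0, s4}
read a: {s0, s4}
read b: {s0, s4}
read a: {s0, s4}
Final reachable set {s0, s4} has 2 states.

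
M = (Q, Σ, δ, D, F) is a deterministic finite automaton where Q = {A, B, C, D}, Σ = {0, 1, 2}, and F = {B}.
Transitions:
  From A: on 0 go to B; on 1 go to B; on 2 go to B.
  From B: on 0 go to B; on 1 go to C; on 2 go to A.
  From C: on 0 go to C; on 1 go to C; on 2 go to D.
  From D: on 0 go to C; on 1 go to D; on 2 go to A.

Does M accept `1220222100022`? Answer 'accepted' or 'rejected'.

accepted

D --1--> D
D --2--> A
A --2--> B
B --0--> B
B --2--> A
A --2--> B
B --2--> A
A --1--> B
B --0--> B
B --0--> B
B --0--> B
B --2--> A
A --2--> B
End in state B, which is an accepting state.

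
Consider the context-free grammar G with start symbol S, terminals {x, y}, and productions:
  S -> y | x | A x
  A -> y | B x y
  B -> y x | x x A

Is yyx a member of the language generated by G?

no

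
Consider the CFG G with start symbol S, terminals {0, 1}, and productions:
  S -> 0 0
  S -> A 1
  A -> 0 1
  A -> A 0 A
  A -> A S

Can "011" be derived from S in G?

yes

S ⇒ A1 ⇒ 011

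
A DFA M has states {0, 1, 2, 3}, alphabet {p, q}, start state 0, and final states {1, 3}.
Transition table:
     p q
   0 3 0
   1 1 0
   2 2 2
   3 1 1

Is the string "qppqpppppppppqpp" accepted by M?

0 --q--> 0
0 --p--> 3
3 --p--> 1
1 --q--> 0
0 --p--> 3
3 --p--> 1
1 --p--> 1
1 --p--> 1
1 --p--> 1
1 --p--> 1
1 --p--> 1
1 --p--> 1
1 --p--> 1
1 --q--> 0
0 --p--> 3
3 --p--> 1
End in state 1, which is an accepting state.

accepted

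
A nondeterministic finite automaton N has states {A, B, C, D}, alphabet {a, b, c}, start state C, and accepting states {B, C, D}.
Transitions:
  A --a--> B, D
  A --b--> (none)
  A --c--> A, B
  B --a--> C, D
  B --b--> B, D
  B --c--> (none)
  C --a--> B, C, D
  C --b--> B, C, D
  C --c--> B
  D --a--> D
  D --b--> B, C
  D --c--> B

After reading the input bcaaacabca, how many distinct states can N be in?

2

Start: {C}
read b: {B, C, D}
read c: {B}
read a: {C, D}
read a: {B, C, D}
read a: {B, C, D}
read c: {B}
read a: {C, D}
read b: {B, C, D}
read c: {B}
read a: {C, D}
Final reachable set {C, D} has 2 states.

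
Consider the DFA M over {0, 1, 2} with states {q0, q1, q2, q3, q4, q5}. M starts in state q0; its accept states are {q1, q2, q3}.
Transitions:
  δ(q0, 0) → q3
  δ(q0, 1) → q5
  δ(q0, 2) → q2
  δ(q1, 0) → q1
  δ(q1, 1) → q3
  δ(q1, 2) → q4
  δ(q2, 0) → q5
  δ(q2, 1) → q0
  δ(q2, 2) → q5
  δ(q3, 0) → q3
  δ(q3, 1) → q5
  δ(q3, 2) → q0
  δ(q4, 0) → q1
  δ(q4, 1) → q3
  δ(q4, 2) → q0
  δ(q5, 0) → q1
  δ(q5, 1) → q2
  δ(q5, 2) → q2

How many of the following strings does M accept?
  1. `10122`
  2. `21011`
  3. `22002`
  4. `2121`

`10122`: accepted
`21011`: accepted
`22002`: rejected
`2121`: rejected

2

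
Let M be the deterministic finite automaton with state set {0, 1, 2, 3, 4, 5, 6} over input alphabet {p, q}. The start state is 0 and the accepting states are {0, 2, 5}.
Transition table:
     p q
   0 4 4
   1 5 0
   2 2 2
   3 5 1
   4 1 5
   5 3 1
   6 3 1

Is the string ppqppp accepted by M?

accepted

0 --p--> 4
4 --p--> 1
1 --q--> 0
0 --p--> 4
4 --p--> 1
1 --p--> 5
End in state 5, which is an accepting state.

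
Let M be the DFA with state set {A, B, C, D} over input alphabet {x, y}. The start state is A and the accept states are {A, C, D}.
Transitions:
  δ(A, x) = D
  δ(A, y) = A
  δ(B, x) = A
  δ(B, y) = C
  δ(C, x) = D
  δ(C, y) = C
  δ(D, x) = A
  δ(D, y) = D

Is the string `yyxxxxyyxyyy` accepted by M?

accepted

A --y--> A
A --y--> A
A --x--> D
D --x--> A
A --x--> D
D --x--> A
A --y--> A
A --y--> A
A --x--> D
D --y--> D
D --y--> D
D --y--> D
End in state D, which is an accepting state.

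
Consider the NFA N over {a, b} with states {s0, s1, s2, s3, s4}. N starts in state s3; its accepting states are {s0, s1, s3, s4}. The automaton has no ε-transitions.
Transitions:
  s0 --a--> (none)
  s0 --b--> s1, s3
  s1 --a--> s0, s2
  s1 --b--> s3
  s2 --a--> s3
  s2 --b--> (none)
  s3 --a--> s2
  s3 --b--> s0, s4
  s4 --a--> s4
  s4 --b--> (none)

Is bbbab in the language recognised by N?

Start: {s3}
read b: {s0, s4}
read b: {s1, s3}
read b: {s0, s3, s4}
read a: {s2, s4}
read b: {}
Reachable ∩ accepting = {} — empty.

rejected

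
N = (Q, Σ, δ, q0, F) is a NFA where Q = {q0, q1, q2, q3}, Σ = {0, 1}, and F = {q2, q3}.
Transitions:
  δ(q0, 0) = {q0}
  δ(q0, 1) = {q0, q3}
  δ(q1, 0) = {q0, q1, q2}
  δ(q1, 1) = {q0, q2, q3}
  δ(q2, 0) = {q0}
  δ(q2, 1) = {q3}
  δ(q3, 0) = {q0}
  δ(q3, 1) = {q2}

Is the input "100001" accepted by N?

accepted

Start: {q0}
read 1: {q0, q3}
read 0: {q0}
read 0: {q0}
read 0: {q0}
read 0: {q0}
read 1: {q0, q3}
Reachable ∩ accepting = {q3} — nonempty.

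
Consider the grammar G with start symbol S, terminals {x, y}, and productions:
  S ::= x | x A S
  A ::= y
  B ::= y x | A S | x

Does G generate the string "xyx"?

S ⇒ xAS ⇒ xyS ⇒ xyx

yes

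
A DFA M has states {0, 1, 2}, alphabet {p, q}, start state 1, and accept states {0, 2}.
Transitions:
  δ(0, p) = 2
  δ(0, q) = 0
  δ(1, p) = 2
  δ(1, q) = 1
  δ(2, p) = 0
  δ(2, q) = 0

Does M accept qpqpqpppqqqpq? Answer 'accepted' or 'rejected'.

1 --q--> 1
1 --p--> 2
2 --q--> 0
0 --p--> 2
2 --q--> 0
0 --p--> 2
2 --p--> 0
0 --p--> 2
2 --q--> 0
0 --q--> 0
0 --q--> 0
0 --p--> 2
2 --q--> 0
End in state 0, which is an accepting state.

accepted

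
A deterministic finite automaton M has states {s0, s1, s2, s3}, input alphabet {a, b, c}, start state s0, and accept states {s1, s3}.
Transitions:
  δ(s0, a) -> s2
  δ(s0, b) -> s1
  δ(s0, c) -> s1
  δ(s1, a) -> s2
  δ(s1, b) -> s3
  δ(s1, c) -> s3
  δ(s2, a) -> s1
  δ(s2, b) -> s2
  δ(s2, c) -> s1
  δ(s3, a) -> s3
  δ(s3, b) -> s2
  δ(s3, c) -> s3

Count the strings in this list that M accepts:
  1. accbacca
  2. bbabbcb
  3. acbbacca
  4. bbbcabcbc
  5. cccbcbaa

5

accbacca: accepted
bbabbcb: accepted
acbbacca: accepted
bbbcabcbc: accepted
cccbcbaa: accepted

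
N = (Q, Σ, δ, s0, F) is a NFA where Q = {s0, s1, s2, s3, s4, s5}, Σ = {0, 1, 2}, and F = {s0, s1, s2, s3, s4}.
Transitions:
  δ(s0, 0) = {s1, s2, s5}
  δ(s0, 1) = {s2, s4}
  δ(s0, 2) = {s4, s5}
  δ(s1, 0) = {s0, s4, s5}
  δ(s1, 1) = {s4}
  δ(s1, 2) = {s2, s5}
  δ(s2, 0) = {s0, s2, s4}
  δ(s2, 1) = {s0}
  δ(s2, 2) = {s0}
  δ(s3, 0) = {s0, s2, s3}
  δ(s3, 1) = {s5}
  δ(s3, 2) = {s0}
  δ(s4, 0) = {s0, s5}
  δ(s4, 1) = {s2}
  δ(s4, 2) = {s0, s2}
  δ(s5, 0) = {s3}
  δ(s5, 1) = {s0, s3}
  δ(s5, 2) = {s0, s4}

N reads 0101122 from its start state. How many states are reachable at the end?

4

Start: {s0}
read 0: {s1, s2, s5}
read 1: {s0, s3, s4}
read 0: {s0, s1, s2, s3, s5}
read 1: {s0, s2, s3, s4, s5}
read 1: {s0, s2, s3, s4, s5}
read 2: {s0, s2, s4, s5}
read 2: {s0, s2, s4, s5}
Final reachable set {s0, s2, s4, s5} has 4 states.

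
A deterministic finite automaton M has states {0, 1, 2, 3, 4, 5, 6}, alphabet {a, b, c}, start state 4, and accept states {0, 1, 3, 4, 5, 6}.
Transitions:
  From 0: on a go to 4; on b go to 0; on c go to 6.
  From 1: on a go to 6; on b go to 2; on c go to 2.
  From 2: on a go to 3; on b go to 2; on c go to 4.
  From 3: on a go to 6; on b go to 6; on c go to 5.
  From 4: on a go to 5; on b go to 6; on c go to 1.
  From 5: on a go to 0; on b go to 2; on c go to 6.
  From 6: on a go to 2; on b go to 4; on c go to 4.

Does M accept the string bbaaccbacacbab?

rejected

4 --b--> 6
6 --b--> 4
4 --a--> 5
5 --a--> 0
0 --c--> 6
6 --c--> 4
4 --b--> 6
6 --a--> 2
2 --c--> 4
4 --a--> 5
5 --c--> 6
6 --b--> 4
4 --a--> 5
5 --b--> 2
End in state 2, which is not an accepting state.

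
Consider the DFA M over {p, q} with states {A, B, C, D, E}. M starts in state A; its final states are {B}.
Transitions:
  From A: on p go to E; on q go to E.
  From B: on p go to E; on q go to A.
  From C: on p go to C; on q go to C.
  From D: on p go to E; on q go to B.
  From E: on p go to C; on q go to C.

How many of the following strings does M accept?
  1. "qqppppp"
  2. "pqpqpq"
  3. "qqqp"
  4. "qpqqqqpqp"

0

"qqppppp": rejected
"pqpqpq": rejected
"qqqp": rejected
"qpqqqqpqp": rejected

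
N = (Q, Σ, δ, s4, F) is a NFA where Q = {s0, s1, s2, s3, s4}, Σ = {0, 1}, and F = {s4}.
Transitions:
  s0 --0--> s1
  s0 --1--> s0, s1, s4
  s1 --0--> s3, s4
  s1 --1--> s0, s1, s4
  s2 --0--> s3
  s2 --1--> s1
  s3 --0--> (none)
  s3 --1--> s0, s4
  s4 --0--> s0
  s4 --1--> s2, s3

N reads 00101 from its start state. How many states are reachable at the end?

Start: {s4}
read 0: {s0}
read 0: {s1}
read 1: {s0, s1, s4}
read 0: {s0, s1, s3, s4}
read 1: {s0, s1, s2, s3, s4}
Final reachable set {s0, s1, s2, s3, s4} has 5 states.

5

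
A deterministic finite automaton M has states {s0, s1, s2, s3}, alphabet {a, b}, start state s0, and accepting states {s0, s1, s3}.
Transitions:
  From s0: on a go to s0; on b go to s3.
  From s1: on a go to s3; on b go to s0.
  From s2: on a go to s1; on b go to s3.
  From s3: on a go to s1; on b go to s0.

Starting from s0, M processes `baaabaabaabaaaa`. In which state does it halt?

s0 --b--> s3
s3 --a--> s1
s1 --a--> s3
s3 --a--> s1
s1 --b--> s0
s0 --a--> s0
s0 --a--> s0
s0 --b--> s3
s3 --a--> s1
s1 --a--> s3
s3 --b--> s0
s0 --a--> s0
s0 --a--> s0
s0 --a--> s0
s0 --a--> s0

s0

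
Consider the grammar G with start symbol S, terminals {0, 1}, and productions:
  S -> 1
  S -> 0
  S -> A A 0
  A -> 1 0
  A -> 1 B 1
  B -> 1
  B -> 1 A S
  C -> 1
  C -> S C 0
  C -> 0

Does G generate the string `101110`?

yes

S ⇒ AA0 ⇒ 10A0 ⇒ 101B10 ⇒ 101110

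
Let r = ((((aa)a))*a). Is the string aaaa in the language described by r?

yes

Split as aaa·a: (((aa)a))* matches aaa and a matches a.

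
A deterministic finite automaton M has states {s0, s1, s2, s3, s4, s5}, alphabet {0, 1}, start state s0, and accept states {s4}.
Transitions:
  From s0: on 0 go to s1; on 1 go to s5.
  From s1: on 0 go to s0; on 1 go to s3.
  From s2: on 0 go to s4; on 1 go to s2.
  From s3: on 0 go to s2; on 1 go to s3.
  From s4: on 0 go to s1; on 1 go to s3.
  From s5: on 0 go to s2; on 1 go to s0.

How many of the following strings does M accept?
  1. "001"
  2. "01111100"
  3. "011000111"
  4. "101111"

1

"001": rejected
"01111100": accepted
"011000111": rejected
"101111": rejected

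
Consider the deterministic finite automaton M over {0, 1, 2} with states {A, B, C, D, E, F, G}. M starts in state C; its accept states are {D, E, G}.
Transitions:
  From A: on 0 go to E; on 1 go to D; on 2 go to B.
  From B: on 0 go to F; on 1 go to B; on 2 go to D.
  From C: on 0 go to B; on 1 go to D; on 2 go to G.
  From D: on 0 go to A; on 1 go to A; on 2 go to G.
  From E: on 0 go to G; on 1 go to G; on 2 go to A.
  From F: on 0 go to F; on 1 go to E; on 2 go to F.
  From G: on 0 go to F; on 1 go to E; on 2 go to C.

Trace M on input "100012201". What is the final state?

E

C --1--> D
D --0--> A
A --0--> E
E --0--> G
G --1--> E
E --2--> A
A --2--> B
B --0--> F
F --1--> E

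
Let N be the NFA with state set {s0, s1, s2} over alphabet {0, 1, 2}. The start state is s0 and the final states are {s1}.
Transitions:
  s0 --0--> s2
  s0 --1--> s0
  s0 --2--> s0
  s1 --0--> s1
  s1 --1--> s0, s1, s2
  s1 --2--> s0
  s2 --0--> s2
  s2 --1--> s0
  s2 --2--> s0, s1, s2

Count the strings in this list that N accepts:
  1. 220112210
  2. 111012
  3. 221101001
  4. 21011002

1

220112210: rejected
111012: rejected
221101001: rejected
21011002: accepted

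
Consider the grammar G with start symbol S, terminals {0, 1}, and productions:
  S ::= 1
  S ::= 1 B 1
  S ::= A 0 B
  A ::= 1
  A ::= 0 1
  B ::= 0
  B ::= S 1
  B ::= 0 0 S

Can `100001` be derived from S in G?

no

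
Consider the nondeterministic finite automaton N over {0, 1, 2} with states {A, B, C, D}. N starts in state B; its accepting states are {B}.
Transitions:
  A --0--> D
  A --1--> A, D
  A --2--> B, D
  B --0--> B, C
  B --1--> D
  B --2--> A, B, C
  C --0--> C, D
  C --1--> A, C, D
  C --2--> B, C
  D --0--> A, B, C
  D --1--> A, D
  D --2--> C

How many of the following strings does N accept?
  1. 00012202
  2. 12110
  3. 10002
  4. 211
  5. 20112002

4

00012202: accepted
12110: accepted
10002: accepted
211: rejected
20112002: accepted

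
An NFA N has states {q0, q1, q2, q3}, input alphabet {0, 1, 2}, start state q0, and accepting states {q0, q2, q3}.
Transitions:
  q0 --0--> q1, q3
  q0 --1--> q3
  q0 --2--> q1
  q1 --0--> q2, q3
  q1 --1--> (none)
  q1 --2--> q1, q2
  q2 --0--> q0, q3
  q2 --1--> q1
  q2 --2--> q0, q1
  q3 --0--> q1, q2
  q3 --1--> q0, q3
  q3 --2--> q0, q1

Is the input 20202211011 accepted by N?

Start: {q0}
read 2: {q1}
read 0: {q2, q3}
read 2: {q0, q1}
read 0: {q1, q2, q3}
read 2: {q0, q1, q2}
read 2: {q0, q1, q2}
read 1: {q1, q3}
read 1: {q0, q3}
read 0: {q1, q2, q3}
read 1: {q0, q1, q3}
read 1: {q0, q3}
Reachable ∩ accepting = {q0, q3} — nonempty.

accepted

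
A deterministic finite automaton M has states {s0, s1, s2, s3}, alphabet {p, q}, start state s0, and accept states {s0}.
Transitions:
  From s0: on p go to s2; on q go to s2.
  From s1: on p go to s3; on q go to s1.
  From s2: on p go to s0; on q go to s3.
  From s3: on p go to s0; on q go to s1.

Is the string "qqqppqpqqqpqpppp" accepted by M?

accepted

s0 --q--> s2
s2 --q--> s3
s3 --q--> s1
s1 --p--> s3
s3 --p--> s0
s0 --q--> s2
s2 --p--> s0
s0 --q--> s2
s2 --q--> s3
s3 --q--> s1
s1 --p--> s3
s3 --q--> s1
s1 --p--> s3
s3 --p--> s0
s0 --p--> s2
s2 --p--> s0
End in state s0, which is an accepting state.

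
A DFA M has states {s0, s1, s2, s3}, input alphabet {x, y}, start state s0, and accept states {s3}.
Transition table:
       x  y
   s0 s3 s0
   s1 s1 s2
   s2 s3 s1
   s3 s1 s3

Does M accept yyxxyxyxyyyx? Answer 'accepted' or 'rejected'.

s0 --y--> s0
s0 --y--> s0
s0 --x--> s3
s3 --x--> s1
s1 --y--> s2
s2 --x--> s3
s3 --y--> s3
s3 --x--> s1
s1 --y--> s2
s2 --y--> s1
s1 --y--> s2
s2 --x--> s3
End in state s3, which is an accepting state.

accepted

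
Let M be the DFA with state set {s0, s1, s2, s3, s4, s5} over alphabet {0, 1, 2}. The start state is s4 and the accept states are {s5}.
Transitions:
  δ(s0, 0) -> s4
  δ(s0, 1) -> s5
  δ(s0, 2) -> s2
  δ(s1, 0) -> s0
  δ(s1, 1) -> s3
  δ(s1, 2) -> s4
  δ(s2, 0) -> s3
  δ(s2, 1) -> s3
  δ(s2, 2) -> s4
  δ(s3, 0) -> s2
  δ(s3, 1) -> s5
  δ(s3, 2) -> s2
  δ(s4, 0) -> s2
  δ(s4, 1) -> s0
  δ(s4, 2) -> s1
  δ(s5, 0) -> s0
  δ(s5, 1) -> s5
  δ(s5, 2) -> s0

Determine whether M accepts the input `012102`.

rejected

s4 --0--> s2
s2 --1--> s3
s3 --2--> s2
s2 --1--> s3
s3 --0--> s2
s2 --2--> s4
End in state s4, which is not an accepting state.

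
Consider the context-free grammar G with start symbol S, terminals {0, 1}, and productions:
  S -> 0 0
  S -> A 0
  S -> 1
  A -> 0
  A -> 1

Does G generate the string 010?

no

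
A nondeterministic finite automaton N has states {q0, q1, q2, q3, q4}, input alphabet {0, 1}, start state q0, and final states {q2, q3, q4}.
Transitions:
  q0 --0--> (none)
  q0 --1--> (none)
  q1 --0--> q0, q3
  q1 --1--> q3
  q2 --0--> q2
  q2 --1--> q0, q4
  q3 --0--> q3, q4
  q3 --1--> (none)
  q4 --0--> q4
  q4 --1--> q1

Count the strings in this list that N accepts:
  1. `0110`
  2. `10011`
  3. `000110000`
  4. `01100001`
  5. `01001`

0

`0110`: rejected
`10011`: rejected
`000110000`: rejected
`01100001`: rejected
`01001`: rejected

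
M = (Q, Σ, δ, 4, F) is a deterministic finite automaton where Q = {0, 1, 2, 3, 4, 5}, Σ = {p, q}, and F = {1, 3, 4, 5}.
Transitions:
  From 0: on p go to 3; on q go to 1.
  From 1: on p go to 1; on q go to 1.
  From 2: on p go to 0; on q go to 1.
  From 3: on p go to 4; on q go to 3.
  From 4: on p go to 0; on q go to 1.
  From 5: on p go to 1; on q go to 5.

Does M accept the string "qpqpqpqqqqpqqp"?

accepted

4 --q--> 1
1 --p--> 1
1 --q--> 1
1 --p--> 1
1 --q--> 1
1 --p--> 1
1 --q--> 1
1 --q--> 1
1 --q--> 1
1 --q--> 1
1 --p--> 1
1 --q--> 1
1 --q--> 1
1 --p--> 1
End in state 1, which is an accepting state.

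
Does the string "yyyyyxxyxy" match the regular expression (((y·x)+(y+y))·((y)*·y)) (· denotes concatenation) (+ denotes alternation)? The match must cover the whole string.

no

No split of yyyyyxxyxy into u·v has ((y·x)+(y+y)) matching u and ((y)*·y) matching v.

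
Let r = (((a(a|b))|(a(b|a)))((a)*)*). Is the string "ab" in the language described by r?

Split as ab·ε: ((a(a|b))|(a(b|a))) matches ab and ((a)*)* matches ε.

yes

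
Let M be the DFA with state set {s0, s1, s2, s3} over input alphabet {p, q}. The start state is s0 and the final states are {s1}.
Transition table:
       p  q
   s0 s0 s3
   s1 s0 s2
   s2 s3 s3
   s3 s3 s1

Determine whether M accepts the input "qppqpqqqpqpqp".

rejected

s0 --q--> s3
s3 --p--> s3
s3 --p--> s3
s3 --q--> s1
s1 --p--> s0
s0 --q--> s3
s3 --q--> s1
s1 --q--> s2
s2 --p--> s3
s3 --q--> s1
s1 --p--> s0
s0 --q--> s3
s3 --p--> s3
End in state s3, which is not an accepting state.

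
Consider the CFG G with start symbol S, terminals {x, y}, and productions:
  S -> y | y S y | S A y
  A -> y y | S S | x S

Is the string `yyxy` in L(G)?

no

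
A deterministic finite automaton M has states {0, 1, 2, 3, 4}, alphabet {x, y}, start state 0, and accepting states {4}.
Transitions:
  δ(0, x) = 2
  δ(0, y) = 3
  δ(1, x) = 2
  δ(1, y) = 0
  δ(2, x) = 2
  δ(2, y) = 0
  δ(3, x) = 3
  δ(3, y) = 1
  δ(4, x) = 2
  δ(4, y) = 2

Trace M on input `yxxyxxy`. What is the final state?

0 --y--> 3
3 --x--> 3
3 --x--> 3
3 --y--> 1
1 --x--> 2
2 --x--> 2
2 --y--> 0

0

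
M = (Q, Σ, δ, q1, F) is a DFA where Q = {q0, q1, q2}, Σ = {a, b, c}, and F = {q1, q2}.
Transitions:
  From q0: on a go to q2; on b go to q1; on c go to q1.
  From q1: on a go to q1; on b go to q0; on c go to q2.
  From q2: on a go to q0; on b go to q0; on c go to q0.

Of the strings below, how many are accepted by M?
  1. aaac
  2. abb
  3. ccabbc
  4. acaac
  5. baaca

aaac: accepted
abb: accepted
ccabbc: accepted
acaac: rejected
baaca: accepted

4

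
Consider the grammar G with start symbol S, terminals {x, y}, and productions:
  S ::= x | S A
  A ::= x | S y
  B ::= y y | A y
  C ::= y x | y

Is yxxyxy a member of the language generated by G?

no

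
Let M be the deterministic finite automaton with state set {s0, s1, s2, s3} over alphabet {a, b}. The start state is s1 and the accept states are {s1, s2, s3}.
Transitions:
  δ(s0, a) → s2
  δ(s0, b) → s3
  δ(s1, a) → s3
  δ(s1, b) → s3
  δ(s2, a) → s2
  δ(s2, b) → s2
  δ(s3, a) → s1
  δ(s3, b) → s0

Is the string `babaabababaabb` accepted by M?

s1 --b--> s3
s3 --a--> s1
s1 --b--> s3
s3 --a--> s1
s1 --a--> s3
s3 --b--> s0
s0 --a--> s2
s2 --b--> s2
s2 --a--> s2
s2 --b--> s2
s2 --a--> s2
s2 --a--> s2
s2 --b--> s2
s2 --b--> s2
End in state s2, which is an accepting state.

accepted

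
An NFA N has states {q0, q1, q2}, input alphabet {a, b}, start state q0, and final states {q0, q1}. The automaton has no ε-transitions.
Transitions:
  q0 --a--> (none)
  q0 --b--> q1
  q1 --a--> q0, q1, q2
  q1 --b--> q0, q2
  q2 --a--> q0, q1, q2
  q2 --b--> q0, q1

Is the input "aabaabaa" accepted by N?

Start: {q0}
read a: {}
The reachable set is empty and stays empty for the remaining 7 symbols.
Reachable ∩ accepting = {} — empty.

rejected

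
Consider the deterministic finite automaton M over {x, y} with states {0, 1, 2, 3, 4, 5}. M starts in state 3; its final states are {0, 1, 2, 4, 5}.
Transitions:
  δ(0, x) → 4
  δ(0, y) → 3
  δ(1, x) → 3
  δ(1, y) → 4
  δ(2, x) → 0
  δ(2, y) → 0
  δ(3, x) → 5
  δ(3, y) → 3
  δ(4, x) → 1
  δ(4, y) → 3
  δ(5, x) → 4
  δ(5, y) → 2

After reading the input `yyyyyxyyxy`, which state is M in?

3 --y--> 3
3 --y--> 3
3 --y--> 3
3 --y--> 3
3 --y--> 3
3 --x--> 5
5 --y--> 2
2 --y--> 0
0 --x--> 4
4 --y--> 3

3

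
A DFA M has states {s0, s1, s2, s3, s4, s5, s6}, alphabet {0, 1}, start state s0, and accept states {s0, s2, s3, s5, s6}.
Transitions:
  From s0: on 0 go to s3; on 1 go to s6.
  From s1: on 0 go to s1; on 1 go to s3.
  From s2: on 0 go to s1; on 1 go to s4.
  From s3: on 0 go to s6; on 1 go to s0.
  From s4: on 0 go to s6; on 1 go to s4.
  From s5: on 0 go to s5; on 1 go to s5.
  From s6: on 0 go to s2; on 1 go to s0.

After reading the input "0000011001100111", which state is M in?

s6

s0 --0--> s3
s3 --0--> s6
s6 --0--> s2
s2 --0--> s1
s1 --0--> s1
s1 --1--> s3
s3 --1--> s0
s0 --0--> s3
s3 --0--> s6
s6 --1--> s0
s0 --1--> s6
s6 --0--> s2
s2 --0--> s1
s1 --1--> s3
s3 --1--> s0
s0 --1--> s6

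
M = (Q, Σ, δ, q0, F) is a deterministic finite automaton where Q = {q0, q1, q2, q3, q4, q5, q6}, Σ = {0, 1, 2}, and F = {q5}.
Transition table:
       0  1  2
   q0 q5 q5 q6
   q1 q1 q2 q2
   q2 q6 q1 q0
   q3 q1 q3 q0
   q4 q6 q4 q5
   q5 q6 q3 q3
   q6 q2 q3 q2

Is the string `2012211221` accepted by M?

rejected

q0 --2--> q6
q6 --0--> q2
q2 --1--> q1
q1 --2--> q2
q2 --2--> q0
q0 --1--> q5
q5 --1--> q3
q3 --2--> q0
q0 --2--> q6
q6 --1--> q3
End in state q3, which is not an accepting state.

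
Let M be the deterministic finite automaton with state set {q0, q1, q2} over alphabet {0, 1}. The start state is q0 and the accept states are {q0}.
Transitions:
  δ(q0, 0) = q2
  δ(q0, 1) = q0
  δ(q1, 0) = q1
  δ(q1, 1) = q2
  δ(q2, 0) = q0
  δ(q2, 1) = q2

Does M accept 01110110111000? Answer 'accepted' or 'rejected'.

q0 --0--> q2
q2 --1--> q2
q2 --1--> q2
q2 --1--> q2
q2 --0--> q0
q0 --1--> q0
q0 --1--> q0
q0 --0--> q2
q2 --1--> q2
q2 --1--> q2
q2 --1--> q2
q2 --0--> q0
q0 --0--> q2
q2 --0--> q0
End in state q0, which is an accepting state.

accepted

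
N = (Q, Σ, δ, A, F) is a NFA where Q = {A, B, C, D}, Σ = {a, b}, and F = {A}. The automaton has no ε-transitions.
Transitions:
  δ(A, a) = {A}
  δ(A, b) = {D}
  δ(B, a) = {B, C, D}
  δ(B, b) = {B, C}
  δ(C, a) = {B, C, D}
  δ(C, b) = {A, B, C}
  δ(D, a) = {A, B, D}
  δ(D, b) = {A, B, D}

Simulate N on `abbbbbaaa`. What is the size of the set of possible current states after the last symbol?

Start: {A}
read a: {A}
read b: {D}
read b: {A, B, D}
read b: {A, B, C, D}
read b: {A, B, C, D}
read b: {A, B, C, D}
read a: {A, B, C, D}
read a: {A, B, C, D}
read a: {A, B, C, D}
Final reachable set {A, B, C, D} has 4 states.

4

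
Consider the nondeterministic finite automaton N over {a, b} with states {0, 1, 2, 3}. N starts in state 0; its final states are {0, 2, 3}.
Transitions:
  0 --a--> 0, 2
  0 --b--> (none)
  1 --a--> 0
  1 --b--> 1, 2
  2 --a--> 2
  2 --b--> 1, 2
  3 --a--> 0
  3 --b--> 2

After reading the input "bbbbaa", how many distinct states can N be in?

0

Start: {0}
read b: {}
The reachable set is empty and stays empty for the remaining 5 symbols.
Final reachable set {} has 0 states.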